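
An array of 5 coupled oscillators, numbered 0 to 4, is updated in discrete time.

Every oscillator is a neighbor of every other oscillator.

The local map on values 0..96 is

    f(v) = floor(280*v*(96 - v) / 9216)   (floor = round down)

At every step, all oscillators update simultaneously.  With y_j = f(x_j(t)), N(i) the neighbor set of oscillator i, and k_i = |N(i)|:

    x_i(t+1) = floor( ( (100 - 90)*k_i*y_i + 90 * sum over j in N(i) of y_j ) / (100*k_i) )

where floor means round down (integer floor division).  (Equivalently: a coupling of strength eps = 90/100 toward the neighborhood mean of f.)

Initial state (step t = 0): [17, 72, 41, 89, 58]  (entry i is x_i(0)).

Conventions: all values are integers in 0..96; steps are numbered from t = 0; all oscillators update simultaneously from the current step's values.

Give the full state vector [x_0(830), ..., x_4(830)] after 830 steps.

Answer: [64, 64, 64, 64, 64]
Key observation: The state at step 12, [64, 64, 64, 64, 64], reappears at step 14: the system is in a cycle of period 2 from step 12 on.  Therefore the state at step 830 equals the state at step 12 + ((830 - 12) mod 2) = 12, which is [64, 64, 64, 64, 64].

Derivation:
t=0: [17, 72, 41, 89, 58]
t=1: [49, 48, 46, 52, 46]
t=2: [69, 69, 69, 69, 69]
t=3: [56, 56, 56, 56, 56]
t=4: [68, 68, 68, 68, 68]
t=5: [57, 57, 57, 57, 57]
t=6: [67, 67, 67, 67, 67]
t=7: [59, 59, 59, 59, 59]
t=8: [66, 66, 66, 66, 66]
t=9: [60, 60, 60, 60, 60]
t=10: [65, 65, 65, 65, 65]
t=11: [61, 61, 61, 61, 61]
t=12: [64, 64, 64, 64, 64]
t=13: [62, 62, 62, 62, 62]
t=14: [64, 64, 64, 64, 64]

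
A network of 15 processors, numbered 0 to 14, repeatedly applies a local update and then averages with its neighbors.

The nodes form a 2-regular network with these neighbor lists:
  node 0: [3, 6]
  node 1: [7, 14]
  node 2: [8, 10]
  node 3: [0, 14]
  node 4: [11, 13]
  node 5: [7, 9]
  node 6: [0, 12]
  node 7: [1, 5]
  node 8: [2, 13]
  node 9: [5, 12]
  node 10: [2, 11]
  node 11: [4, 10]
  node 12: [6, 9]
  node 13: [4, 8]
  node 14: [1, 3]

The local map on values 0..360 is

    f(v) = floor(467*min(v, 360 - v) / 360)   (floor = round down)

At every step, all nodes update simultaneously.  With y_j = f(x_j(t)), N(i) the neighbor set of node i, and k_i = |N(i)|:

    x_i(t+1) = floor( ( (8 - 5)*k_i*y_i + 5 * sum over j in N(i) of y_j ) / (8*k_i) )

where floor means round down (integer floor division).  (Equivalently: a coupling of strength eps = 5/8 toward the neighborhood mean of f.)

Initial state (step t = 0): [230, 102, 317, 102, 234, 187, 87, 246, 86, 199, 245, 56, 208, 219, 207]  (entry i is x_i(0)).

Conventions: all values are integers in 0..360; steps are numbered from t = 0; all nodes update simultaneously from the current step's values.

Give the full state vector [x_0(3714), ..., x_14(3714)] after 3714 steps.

Simulating step by step:
t=0: [230, 102, 317, 102, 234, 187, 87, 246, 86, 199, 245, 56, 208, 219, 207]
t=1: [139, 157, 101, 163, 140, 194, 156, 166, 115, 209, 95, 124, 173, 153, 156]
t=2: [196, 206, 134, 198, 179, 208, 202, 211, 158, 210, 137, 155, 208, 177, 205]
t=3: [208, 197, 183, 207, 221, 194, 204, 196, 202, 195, 183, 203, 198, 222, 203]
t=4: [198, 208, 221, 199, 186, 213, 202, 212, 204, 213, 220, 203, 208, 187, 203]
t=5: [207, 197, 187, 207, 217, 190, 203, 192, 202, 192, 187, 203, 197, 217, 202]
t=6: [199, 210, 217, 199, 190, 218, 203, 216, 204, 216, 217, 203, 210, 190, 204]
t=7: [206, 194, 190, 206, 214, 185, 201, 187, 202, 187, 190, 202, 194, 214, 201]
t=8: [201, 215, 215, 201, 193, 225, 206, 222, 204, 222, 215, 204, 215, 193, 206]
t=9: [203, 188, 192, 203, 211, 177, 197, 180, 202, 180, 192, 202, 188, 211, 197]
t=10: [205, 222, 212, 205, 196, 231, 212, 228, 204, 228, 212, 204, 222, 196, 212]
t=11: [197, 180, 194, 197, 208, 169, 190, 172, 201, 172, 194, 201, 180, 208, 190]
t=12: [213, 225, 212, 213, 199, 221, 221, 224, 206, 224, 212, 206, 225, 199, 221]
t=13: [186, 176, 193, 186, 205, 177, 181, 176, 199, 176, 193, 199, 176, 205, 181]
t=14: [227, 229, 213, 227, 203, 228, 228, 228, 208, 228, 213, 208, 229, 203, 228]
t=15: [171, 170, 192, 171, 201, 171, 170, 170, 196, 170, 192, 196, 170, 201, 170]
t=16: [220, 220, 215, 220, 207, 220, 220, 220, 211, 220, 215, 211, 220, 207, 220]
t=17: [181, 181, 189, 181, 196, 181, 181, 181, 193, 181, 189, 193, 181, 196, 181]
t=18: [232, 232, 219, 232, 213, 232, 232, 232, 216, 232, 219, 216, 232, 213, 232]
t=19: [166, 166, 183, 166, 188, 166, 166, 166, 186, 166, 183, 186, 166, 188, 166]
t=20: [215, 215, 227, 215, 223, 215, 215, 215, 225, 215, 227, 225, 215, 223, 215]
t=21: [188, 188, 172, 188, 176, 188, 188, 188, 174, 188, 172, 174, 188, 176, 188]
t=22: [223, 223, 223, 223, 227, 223, 223, 223, 225, 223, 223, 225, 223, 227, 223]
t=23: [177, 177, 176, 177, 172, 177, 177, 177, 174, 177, 176, 174, 177, 172, 177]
t=24: [229, 229, 227, 229, 223, 229, 229, 229, 225, 229, 227, 225, 229, 223, 229]
t=25: [169, 169, 172, 169, 176, 169, 169, 169, 174, 169, 172, 174, 169, 176, 169]
t=26: [219, 219, 223, 219, 227, 219, 219, 219, 225, 219, 223, 225, 219, 227, 219]
t=27: [182, 182, 176, 182, 172, 182, 182, 182, 174, 182, 176, 174, 182, 172, 182]
t=28: [230, 230, 227, 230, 223, 230, 230, 230, 225, 230, 227, 225, 230, 223, 230]
t=29: [168, 168, 172, 168, 176, 168, 168, 168, 174, 168, 172, 174, 168, 176, 168]
t=30: [217, 217, 223, 217, 227, 217, 217, 217, 225, 217, 223, 225, 217, 227, 217]
t=31: [185, 185, 176, 185, 172, 185, 185, 185, 174, 185, 176, 174, 185, 172, 185]
t=32: [227, 227, 227, 227, 223, 227, 227, 227, 225, 227, 227, 225, 227, 223, 227]
t=33: [172, 172, 172, 172, 176, 172, 172, 172, 174, 172, 172, 174, 172, 176, 172]
t=34: [223, 223, 223, 223, 227, 223, 223, 223, 225, 223, 223, 225, 223, 227, 223]

Answer: [217, 217, 223, 217, 227, 217, 217, 217, 225, 217, 223, 225, 217, 227, 217]
Key observation: The state at step 22, [223, 223, 223, 223, 227, 223, 223, 223, 225, 223, 223, 225, 223, 227, 223], reappears at step 34: the system is in a cycle of period 12 from step 22 on.  Therefore the state at step 3714 equals the state at step 22 + ((3714 - 22) mod 12) = 30, which is [217, 217, 223, 217, 227, 217, 217, 217, 225, 217, 223, 225, 217, 227, 217].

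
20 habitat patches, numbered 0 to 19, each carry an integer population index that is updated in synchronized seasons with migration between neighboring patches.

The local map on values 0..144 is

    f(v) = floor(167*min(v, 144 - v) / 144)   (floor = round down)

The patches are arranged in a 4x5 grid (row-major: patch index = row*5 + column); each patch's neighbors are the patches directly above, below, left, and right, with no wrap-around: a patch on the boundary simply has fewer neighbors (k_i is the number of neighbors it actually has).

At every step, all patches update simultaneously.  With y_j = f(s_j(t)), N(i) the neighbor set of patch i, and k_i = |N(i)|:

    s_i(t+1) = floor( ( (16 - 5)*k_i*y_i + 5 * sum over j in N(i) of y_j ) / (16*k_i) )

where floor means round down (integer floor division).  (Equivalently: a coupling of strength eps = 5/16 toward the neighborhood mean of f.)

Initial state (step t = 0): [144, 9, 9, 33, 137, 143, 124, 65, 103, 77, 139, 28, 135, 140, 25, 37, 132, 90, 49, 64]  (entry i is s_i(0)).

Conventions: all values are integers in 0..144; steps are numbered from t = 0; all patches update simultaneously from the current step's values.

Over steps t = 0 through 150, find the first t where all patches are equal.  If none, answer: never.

Simulating step by step:
t=0: [144, 9, 9, 33, 137, 143, 124, 65, 103, 77, 139, 28, 135, 140, 25, 37, 132, 90, 49, 64]  (not all equal)
t=1: [1, 10, 19, 32, 23, 3, 25, 58, 47, 61, 11, 25, 20, 13, 35, 31, 23, 50, 53, 64]  (not all equal)
t=2: [2, 12, 27, 36, 34, 6, 27, 55, 51, 60, 15, 26, 28, 24, 44, 30, 30, 50, 57, 66]  (not all equal)
t=3: [4, 15, 33, 41, 44, 9, 30, 55, 56, 62, 18, 29, 35, 34, 52, 31, 35, 52, 62, 70]  (not all equal)
t=4: [6, 19, 39, 48, 53, 12, 32, 57, 61, 67, 21, 33, 42, 45, 61, 33, 40, 56, 67, 76]  (not all equal)
t=5: [9, 24, 45, 56, 62, 15, 36, 61, 67, 73, 25, 38, 50, 56, 69, 37, 46, 61, 73, 76]  (not all equal)
t=6: [13, 29, 52, 64, 71, 19, 40, 65, 74, 80, 29, 44, 58, 67, 78, 41, 52, 68, 78, 78]  (not all equal)
t=7: [18, 35, 60, 74, 79, 24, 45, 71, 79, 75, 35, 51, 68, 76, 75, 46, 59, 74, 76, 76]  (not all equal)
t=8: [24, 42, 68, 78, 76, 30, 52, 77, 76, 78, 41, 59, 77, 77, 79, 53, 66, 79, 78, 78]  (not all equal)
t=9: [31, 50, 74, 76, 77, 37, 58, 75, 77, 76, 49, 67, 76, 76, 75, 61, 73, 75, 76, 75]  (not all equal)
t=10: [39, 58, 78, 78, 77, 45, 66, 78, 77, 78, 58, 75, 78, 78, 79, 69, 80, 79, 78, 79]  (not all equal)
t=11: [49, 66, 75, 76, 76, 55, 73, 76, 76, 76, 68, 77, 76, 76, 75, 77, 75, 75, 75, 75]  (not all equal)
t=12: [60, 74, 79, 78, 78, 65, 79, 78, 78, 78, 76, 77, 78, 78, 79, 77, 79, 79, 79, 80]  (not all equal)
t=13: [71, 78, 75, 75, 76, 74, 75, 75, 76, 75, 77, 76, 76, 75, 75, 76, 75, 75, 75, 74]  (not all equal)
t=14: [80, 77, 79, 79, 78, 80, 79, 79, 78, 79, 77, 78, 78, 79, 80, 78, 79, 79, 80, 80]  (not all equal)
t=15: [74, 76, 75, 75, 75, 74, 75, 75, 75, 75, 76, 75, 75, 75, 74, 76, 75, 75, 74, 74]  (not all equal)
t=16: [80, 78, 79, 80, 80, 80, 79, 80, 80, 80, 78, 79, 80, 80, 80, 78, 79, 80, 80, 81]  (not all equal)
t=17: [74, 75, 74, 74, 74, 74, 74, 74, 74, 74, 75, 75, 74, 74, 73, 75, 75, 74, 73, 73]  (not all equal)
t=18: [80, 80, 80, 81, 81, 80, 80, 81, 81, 81, 80, 80, 80, 81, 81, 80, 80, 81, 81, 82]  (not all equal)
t=19: [74, 74, 73, 73, 73, 74, 73, 73, 73, 73, 74, 74, 73, 73, 72, 74, 73, 73, 72, 71]  (not all equal)
t=20: [81, 81, 81, 82, 82, 81, 81, 82, 82, 82, 81, 81, 81, 82, 82, 81, 81, 82, 82, 82]  (not all equal)
t=21: [73, 73, 72, 71, 71, 73, 72, 71, 71, 71, 73, 73, 72, 71, 71, 73, 72, 71, 71, 71]  (not all equal)
t=22: [82, 82, 82, 82, 82, 82, 82, 82, 82, 82, 82, 82, 82, 82, 82, 82, 82, 82, 82, 82]  (all equal)

Answer: 22
Key observation: Synchronization is absorbing here: once all patches are equal they stay equal, and step 22 is the first all-equal step.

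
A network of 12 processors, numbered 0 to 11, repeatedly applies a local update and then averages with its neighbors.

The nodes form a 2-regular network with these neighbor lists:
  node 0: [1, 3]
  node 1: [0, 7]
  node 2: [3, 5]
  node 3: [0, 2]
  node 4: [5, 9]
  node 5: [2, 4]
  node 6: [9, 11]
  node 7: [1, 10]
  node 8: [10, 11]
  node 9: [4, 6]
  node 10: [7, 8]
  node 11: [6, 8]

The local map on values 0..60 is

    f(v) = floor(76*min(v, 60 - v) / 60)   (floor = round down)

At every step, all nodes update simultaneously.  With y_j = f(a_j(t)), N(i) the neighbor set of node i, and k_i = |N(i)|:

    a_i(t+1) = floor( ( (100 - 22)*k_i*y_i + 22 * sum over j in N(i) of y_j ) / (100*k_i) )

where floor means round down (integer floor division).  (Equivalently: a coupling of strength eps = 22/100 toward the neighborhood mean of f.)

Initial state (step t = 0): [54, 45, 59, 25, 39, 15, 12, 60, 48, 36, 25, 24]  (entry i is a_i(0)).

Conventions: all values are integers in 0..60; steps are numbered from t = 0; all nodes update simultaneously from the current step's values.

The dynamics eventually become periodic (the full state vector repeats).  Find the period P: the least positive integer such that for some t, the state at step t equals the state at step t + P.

Simulating step by step:
t=0: [54, 45, 59, 25, 39, 15, 12, 60, 48, 36, 25, 24]
t=1: [10, 15, 6, 25, 25, 17, 18, 5, 18, 27, 25, 26]
t=2: [14, 16, 11, 26, 30, 20, 24, 10, 24, 32, 27, 29]
t=3: [18, 18, 16, 28, 36, 25, 31, 15, 31, 34, 31, 34]
t=4: [23, 21, 22, 31, 30, 29, 35, 21, 35, 32, 34, 32]
t=5: [29, 26, 28, 34, 37, 35, 31, 26, 31, 34, 31, 34]
t=6: [35, 32, 34, 32, 29, 31, 35, 32, 35, 32, 35, 32]
t=7: [31, 34, 32, 34, 35, 35, 31, 34, 31, 34, 31, 34]
t=8: [35, 32, 34, 32, 31, 31, 35, 32, 35, 32, 35, 32]
t=9: [31, 34, 32, 34, 35, 35, 31, 34, 31, 34, 31, 34]

Answer: 2
Key observation: The state at step 7, [31, 34, 32, 34, 35, 35, 31, 34, 31, 34, 31, 34], reappears at step 9 — and no state repeats earlier — so the cycle the system enters has period 2.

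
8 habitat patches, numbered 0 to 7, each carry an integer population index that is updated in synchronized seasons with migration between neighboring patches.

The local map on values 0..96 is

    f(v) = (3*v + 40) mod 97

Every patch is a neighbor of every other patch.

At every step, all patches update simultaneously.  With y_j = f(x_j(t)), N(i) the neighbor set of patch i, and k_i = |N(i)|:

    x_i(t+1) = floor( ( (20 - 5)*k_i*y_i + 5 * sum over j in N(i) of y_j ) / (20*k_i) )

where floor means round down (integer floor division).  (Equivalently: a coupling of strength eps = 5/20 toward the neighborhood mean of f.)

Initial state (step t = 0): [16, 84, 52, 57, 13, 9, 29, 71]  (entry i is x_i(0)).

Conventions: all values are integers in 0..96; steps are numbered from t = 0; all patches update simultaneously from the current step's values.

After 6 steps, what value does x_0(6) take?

Answer: x_0(6) = 51

Derivation:
t=0: [16, 84, 52, 57, 13, 9, 29, 71]
t=1: [75, 12, 13, 24, 68, 60, 33, 54]
t=2: [63, 67, 69, 23, 48, 31, 43, 18]
t=3: [40, 49, 53, 24, 77, 41, 67, 82]
t=4: [61, 80, 19, 26, 71, 63, 49, 81]
t=5: [35, 76, 14, 29, 56, 39, 78, 78]
t=6: [51, 69, 75, 38, 26, 59, 73, 73]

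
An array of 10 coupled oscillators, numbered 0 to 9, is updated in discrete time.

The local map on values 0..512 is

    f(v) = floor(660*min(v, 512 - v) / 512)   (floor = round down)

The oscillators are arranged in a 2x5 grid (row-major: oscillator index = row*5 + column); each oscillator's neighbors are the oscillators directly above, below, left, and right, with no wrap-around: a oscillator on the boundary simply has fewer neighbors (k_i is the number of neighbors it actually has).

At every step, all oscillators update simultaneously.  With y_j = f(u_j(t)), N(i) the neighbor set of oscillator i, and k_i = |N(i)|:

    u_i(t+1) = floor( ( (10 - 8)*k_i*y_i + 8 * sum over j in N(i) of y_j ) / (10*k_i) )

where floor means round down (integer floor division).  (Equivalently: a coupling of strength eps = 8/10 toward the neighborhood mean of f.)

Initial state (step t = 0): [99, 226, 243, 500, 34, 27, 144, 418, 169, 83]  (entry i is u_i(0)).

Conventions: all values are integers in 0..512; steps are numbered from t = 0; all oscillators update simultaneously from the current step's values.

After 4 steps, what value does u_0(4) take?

Answer: u_0(4) = 288

Derivation:
t=0: [99, 226, 243, 500, 34, 27, 144, 418, 169, 83]
t=1: [155, 224, 176, 155, 57, 131, 155, 214, 107, 125]
t=2: [222, 224, 248, 156, 158, 192, 234, 204, 196, 116]
t=3: [271, 299, 264, 246, 180, 284, 272, 284, 213, 211]
t=4: [288, 304, 299, 283, 281, 306, 291, 299, 289, 256]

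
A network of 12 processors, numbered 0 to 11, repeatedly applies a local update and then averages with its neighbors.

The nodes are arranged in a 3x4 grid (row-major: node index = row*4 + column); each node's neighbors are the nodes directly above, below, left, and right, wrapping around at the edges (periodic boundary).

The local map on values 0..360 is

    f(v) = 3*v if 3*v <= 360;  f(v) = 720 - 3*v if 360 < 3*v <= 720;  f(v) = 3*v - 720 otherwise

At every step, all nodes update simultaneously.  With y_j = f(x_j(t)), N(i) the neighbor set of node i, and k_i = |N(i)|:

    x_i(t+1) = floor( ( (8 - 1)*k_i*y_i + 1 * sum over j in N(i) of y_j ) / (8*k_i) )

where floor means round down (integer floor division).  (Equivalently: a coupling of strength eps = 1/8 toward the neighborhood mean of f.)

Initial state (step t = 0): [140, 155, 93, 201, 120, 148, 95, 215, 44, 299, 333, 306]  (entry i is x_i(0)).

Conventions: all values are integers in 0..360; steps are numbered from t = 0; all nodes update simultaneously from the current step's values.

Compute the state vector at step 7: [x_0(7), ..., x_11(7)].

Answer: [177, 183, 202, 222, 188, 234, 277, 210, 35, 47, 68, 71]

Derivation:
t=0: [140, 155, 93, 201, 120, 148, 95, 215, 44, 299, 333, 306]
t=1: [289, 255, 273, 129, 339, 275, 277, 95, 147, 184, 273, 192]
t=2: [158, 55, 105, 312, 285, 111, 115, 277, 267, 163, 102, 157]
t=3: [233, 179, 307, 217, 142, 318, 335, 126, 97, 229, 303, 240]
t=4: [44, 175, 198, 78, 285, 229, 279, 319, 265, 56, 181, 27]
t=5: [135, 184, 132, 222, 133, 48, 120, 225, 81, 162, 170, 93]
t=6: [300, 178, 308, 77, 304, 159, 337, 71, 248, 228, 221, 261]
t=7: [177, 183, 202, 222, 188, 234, 277, 210, 35, 47, 68, 71]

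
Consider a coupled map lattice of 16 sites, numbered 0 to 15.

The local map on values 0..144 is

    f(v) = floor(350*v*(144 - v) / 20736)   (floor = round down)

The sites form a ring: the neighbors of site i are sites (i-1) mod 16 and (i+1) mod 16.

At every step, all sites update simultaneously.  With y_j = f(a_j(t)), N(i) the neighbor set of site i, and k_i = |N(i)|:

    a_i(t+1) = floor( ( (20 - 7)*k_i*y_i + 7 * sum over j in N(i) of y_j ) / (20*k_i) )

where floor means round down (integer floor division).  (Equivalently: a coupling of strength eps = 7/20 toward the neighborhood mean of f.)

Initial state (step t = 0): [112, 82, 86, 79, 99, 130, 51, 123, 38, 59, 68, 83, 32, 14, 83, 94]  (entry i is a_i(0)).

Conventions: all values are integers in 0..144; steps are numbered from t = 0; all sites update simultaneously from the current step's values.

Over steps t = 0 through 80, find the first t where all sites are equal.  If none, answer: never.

Simulating step by step:
t=0: [112, 82, 86, 79, 99, 130, 51, 123, 38, 59, 68, 83, 32, 14, 83, 94]  (not all equal)
t=1: [67, 80, 84, 83, 69, 46, 64, 53, 65, 81, 86, 80, 59, 44, 74, 76]  (not all equal)
t=2: [86, 86, 85, 85, 84, 79, 83, 82, 85, 85, 84, 85, 82, 78, 84, 87]  (not all equal)
t=3: [83, 84, 84, 84, 85, 85, 85, 84, 84, 84, 84, 84, 85, 85, 84, 83]  (not all equal)
t=4: [85, 85, 85, 84, 84, 84, 84, 84, 85, 85, 85, 84, 84, 84, 84, 85]  (not all equal)
t=5: [84, 84, 84, 84, 85, 85, 85, 84, 84, 84, 84, 84, 85, 85, 84, 84]  (not all equal)
t=6: [85, 85, 85, 84, 84, 84, 84, 84, 85, 85, 85, 84, 84, 84, 84, 85]  (not all equal)

Answer: never
Key observation: The state at step 4 reappears at step 6 — the system is in a cycle of period 2 from step 4 on.  No step 0..6 is synchronized, and the cycle repeats forever, so no step up to 80 (or ever) has all sites equal.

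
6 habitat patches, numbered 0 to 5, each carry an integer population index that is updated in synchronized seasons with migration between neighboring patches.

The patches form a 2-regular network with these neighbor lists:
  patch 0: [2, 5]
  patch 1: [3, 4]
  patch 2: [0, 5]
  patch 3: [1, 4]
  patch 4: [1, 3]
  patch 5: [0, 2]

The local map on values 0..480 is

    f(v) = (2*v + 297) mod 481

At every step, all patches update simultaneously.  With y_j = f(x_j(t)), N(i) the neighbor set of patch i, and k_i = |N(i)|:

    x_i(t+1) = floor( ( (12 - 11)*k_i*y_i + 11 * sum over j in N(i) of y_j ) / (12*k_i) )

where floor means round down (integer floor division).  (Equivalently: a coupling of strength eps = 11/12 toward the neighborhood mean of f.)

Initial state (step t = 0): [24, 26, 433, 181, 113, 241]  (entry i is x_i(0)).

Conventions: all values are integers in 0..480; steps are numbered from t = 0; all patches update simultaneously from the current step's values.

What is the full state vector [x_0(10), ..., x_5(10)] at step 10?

Answer: [122, 274, 108, 224, 195, 120]

Derivation:
t=0: [24, 26, 433, 181, 113, 241]
t=1: [257, 129, 311, 194, 245, 275]
t=2: [396, 239, 355, 191, 152, 382]
t=3: [76, 170, 107, 206, 235, 87]
t=4: [267, 248, 424, 221, 199, 258]
t=5: [265, 242, 327, 262, 279, 271]
t=6: [408, 352, 361, 337, 324, 403]
t=7: [103, 220, 138, 231, 60, 107]
t=8: [57, 339, 31, 331, 279, 54]
t=9: [384, 391, 403, 217, 256, 386]
t=10: [122, 274, 108, 224, 195, 120]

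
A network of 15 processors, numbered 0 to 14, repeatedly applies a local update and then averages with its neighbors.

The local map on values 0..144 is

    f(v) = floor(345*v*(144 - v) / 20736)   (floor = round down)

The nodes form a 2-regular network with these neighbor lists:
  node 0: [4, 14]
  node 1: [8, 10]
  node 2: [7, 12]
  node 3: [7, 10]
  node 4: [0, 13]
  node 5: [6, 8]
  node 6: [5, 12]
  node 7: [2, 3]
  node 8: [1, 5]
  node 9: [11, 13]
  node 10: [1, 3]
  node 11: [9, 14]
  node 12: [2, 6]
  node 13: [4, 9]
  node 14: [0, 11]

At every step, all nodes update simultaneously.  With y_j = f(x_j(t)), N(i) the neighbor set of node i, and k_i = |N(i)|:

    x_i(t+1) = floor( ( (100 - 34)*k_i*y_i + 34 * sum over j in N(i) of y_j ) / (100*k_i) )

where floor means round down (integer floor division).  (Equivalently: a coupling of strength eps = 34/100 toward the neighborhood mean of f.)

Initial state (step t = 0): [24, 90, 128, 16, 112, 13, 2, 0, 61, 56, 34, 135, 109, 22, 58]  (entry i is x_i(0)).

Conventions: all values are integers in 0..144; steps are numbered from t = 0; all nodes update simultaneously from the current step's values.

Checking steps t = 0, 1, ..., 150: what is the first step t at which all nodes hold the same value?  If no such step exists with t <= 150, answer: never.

Simulating step by step:
t=0: [24, 90, 128, 16, 112, 13, 2, 0, 61, 56, 34, 135, 109, 22, 58]  (not all equal)
t=1: [54, 77, 33, 32, 54, 33, 18, 11, 73, 64, 60, 40, 48, 52, 65]  (not all equal)
t=2: [80, 84, 56, 57, 79, 60, 47, 36, 81, 81, 79, 74, 66, 80, 81]  (not all equal)
t=3: [84, 83, 78, 79, 85, 81, 78, 69, 83, 84, 84, 85, 82, 84, 84]  (not all equal)
t=4: [83, 83, 85, 84, 83, 84, 84, 85, 84, 83, 83, 83, 84, 83, 83]  (not all equal)
t=5: [84, 83, 83, 83, 84, 83, 83, 83, 83, 84, 83, 84, 83, 84, 84]  (not all equal)
t=6: [83, 84, 84, 84, 83, 84, 84, 84, 84, 83, 84, 83, 84, 83, 83]  (not all equal)
t=7: [84, 83, 83, 83, 84, 83, 83, 83, 83, 84, 83, 84, 83, 84, 84]  (not all equal)

Answer: never
Key observation: The state at step 5 reappears at step 7 — the system is in a cycle of period 2 from step 5 on.  No step 0..7 is synchronized, and the cycle repeats forever, so no step up to 150 (or ever) has all nodes equal.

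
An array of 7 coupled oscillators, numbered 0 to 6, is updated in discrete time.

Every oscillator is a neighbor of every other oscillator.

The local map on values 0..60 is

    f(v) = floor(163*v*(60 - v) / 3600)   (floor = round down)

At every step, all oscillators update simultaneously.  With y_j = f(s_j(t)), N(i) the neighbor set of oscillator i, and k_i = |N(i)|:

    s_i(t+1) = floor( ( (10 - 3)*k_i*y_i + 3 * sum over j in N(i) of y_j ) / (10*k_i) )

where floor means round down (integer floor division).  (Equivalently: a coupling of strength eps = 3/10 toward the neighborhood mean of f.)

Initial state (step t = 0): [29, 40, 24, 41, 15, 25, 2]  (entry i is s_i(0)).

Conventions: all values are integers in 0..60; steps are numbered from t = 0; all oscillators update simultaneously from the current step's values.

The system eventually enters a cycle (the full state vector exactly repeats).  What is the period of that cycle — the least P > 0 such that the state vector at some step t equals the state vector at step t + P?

Answer: 2
Key observation: The state at step 4, [37, 37, 37, 37, 37, 37, 37], reappears at step 6 — and no state repeats earlier — so the cycle the system enters has period 2.

Derivation:
t=0: [29, 40, 24, 41, 15, 25, 2]
t=1: [37, 34, 36, 33, 30, 36, 14]
t=2: [37, 39, 38, 39, 39, 38, 32]
t=3: [37, 37, 37, 37, 37, 37, 39]
t=4: [37, 37, 37, 37, 37, 37, 37]
t=5: [38, 38, 38, 38, 38, 38, 38]
t=6: [37, 37, 37, 37, 37, 37, 37]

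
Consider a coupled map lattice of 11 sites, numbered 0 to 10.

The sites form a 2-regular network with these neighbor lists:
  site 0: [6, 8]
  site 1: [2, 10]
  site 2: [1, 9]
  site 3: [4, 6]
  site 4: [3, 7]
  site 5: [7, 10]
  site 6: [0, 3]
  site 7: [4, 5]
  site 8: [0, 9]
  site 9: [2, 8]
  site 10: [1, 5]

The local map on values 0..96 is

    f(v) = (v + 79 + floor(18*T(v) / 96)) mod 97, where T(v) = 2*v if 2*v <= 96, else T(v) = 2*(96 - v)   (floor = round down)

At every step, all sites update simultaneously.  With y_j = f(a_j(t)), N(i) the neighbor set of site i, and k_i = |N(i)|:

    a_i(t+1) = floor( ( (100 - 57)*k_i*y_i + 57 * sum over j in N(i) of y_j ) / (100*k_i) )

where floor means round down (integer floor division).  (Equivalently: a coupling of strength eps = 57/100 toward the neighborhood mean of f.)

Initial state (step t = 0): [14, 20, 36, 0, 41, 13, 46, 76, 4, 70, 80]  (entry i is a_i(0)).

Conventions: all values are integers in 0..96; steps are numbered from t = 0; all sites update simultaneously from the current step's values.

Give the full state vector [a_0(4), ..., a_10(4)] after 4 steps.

Answer: [35, 30, 28, 42, 47, 48, 36, 50, 36, 33, 40]

Derivation:
t=0: [14, 20, 36, 0, 41, 13, 46, 76, 4, 70, 80]
t=1: [37, 32, 33, 57, 57, 79, 42, 66, 53, 59, 59]
t=2: [39, 34, 34, 49, 54, 61, 40, 59, 46, 45, 49]
t=3: [38, 33, 32, 45, 51, 53, 39, 53, 41, 39, 44]
t=4: [35, 30, 28, 42, 47, 48, 36, 50, 36, 33, 40]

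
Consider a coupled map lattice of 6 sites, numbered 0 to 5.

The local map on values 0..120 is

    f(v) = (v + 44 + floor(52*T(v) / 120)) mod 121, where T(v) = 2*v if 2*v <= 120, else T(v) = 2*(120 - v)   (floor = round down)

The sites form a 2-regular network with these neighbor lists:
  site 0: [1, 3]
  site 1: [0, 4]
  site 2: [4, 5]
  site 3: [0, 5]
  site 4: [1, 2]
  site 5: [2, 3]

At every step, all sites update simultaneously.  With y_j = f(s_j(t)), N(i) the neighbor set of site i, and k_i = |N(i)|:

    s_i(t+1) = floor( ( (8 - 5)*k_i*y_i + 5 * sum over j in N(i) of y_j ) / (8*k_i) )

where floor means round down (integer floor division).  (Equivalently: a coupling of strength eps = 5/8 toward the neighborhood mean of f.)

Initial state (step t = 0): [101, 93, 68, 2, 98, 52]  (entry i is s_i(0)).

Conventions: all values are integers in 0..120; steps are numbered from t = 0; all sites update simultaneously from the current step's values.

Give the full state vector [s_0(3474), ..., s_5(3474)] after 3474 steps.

Answer: [70, 70, 70, 70, 70, 70]
Key observation: The state at step 3, [41, 41, 41, 41, 41, 41], reappears at step 12: the system is in a cycle of period 9 from step 3 on.  Therefore the state at step 3474 equals the state at step 3 + ((3474 - 3) mod 9) = 9, which is [70, 70, 70, 70, 70, 70].

Derivation:
t=0: [101, 93, 68, 2, 98, 52]
t=1: [41, 39, 32, 36, 38, 33]
t=2: [115, 116, 107, 111, 111, 106]
t=3: [41, 41, 41, 41, 41, 41]
t=4: [120, 120, 120, 120, 120, 120]
t=5: [43, 43, 43, 43, 43, 43]
t=6: [3, 3, 3, 3, 3, 3]
t=7: [49, 49, 49, 49, 49, 49]
t=8: [14, 14, 14, 14, 14, 14]
t=9: [70, 70, 70, 70, 70, 70]
t=10: [36, 36, 36, 36, 36, 36]
t=11: [111, 111, 111, 111, 111, 111]
t=12: [41, 41, 41, 41, 41, 41]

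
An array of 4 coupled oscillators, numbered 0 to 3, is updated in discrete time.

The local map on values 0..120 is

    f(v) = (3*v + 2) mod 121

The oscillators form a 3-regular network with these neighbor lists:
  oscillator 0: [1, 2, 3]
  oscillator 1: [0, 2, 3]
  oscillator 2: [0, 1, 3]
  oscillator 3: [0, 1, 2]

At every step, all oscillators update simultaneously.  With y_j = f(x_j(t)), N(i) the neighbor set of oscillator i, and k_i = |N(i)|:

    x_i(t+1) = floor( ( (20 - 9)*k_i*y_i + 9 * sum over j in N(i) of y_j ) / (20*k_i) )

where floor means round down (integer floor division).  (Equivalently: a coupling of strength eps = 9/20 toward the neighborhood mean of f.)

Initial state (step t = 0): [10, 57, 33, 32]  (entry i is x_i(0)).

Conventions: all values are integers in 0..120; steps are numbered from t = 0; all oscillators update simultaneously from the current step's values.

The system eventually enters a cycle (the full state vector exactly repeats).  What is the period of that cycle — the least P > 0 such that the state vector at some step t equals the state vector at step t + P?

Answer: 2
Key observation: The state at step 21, [58, 37, 83, 61], reappears at step 23 — and no state repeats earlier — so the cycle the system enters has period 2.

Derivation:
t=0: [10, 57, 33, 32]
t=1: [55, 63, 82, 81]
t=2: [37, 46, 21, 19]
t=3: [83, 46, 64, 62]
t=4: [28, 32, 54, 52]
t=5: [74, 78, 56, 54]
t=6: [87, 92, 66, 63]
t=7: [39, 45, 62, 58]
t=8: [86, 44, 65, 60]
t=9: [32, 30, 55, 49]
t=10: [78, 76, 58, 50]
t=11: [92, 90, 68, 58]
t=12: [45, 42, 64, 52]
t=13: [26, 22, 49, 34]
t=14: [74, 69, 53, 83]
t=15: [77, 71, 52, 39]
t=16: [99, 91, 69, 101]
t=17: [58, 49, 71, 61]
t=18: [58, 47, 73, 61]
t=19: [58, 44, 76, 61]
t=20: [58, 41, 79, 61]
t=21: [58, 37, 83, 61]
t=22: [58, 81, 39, 61]
t=23: [58, 37, 83, 61]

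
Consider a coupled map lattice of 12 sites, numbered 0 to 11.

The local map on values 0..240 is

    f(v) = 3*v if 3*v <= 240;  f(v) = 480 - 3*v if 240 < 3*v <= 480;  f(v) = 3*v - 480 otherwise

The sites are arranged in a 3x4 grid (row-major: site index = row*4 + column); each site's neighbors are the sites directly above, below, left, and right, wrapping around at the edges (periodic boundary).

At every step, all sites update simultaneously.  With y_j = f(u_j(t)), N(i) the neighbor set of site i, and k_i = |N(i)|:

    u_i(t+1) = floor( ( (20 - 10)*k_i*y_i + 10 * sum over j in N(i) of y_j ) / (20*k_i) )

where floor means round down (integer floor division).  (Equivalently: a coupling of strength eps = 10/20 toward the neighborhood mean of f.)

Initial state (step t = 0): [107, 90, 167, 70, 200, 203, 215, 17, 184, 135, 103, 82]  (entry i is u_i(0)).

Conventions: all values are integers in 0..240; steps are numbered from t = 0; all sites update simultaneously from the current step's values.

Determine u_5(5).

Simulating step by step:
t=0: [107, 90, 167, 70, 200, 203, 215, 17, 184, 135, 103, 82]
t=1: [156, 153, 105, 163, 111, 135, 129, 116, 109, 110, 147, 180]
t=2: [47, 60, 102, 50, 120, 88, 97, 104, 122, 111, 78, 71]
t=3: [141, 174, 181, 162, 139, 187, 193, 168, 134, 166, 207, 189]
t=4: [52, 48, 67, 31, 61, 68, 88, 43, 67, 51, 103, 74]
t=5: [155, 161, 178, 135, 177, 189, 196, 153, 189, 166, 184, 185]

Answer: u_5(5) = 189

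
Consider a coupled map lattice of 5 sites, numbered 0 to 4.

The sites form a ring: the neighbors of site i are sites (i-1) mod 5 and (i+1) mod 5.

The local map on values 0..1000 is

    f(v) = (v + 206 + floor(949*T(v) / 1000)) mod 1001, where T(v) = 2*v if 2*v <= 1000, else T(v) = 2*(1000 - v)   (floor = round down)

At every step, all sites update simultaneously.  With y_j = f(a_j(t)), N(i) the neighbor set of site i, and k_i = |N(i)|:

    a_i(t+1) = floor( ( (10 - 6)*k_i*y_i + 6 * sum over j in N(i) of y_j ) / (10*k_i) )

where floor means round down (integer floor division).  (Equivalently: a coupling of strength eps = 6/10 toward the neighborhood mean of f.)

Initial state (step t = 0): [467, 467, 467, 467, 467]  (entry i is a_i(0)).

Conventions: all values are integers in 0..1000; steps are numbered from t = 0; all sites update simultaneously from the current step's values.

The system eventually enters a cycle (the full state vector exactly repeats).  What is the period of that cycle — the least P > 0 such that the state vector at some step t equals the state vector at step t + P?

Simulating step by step:
t=0: [467, 467, 467, 467, 467]
t=1: [558, 558, 558, 558, 558]
t=2: [601, 601, 601, 601, 601]
t=3: [563, 563, 563, 563, 563]
t=4: [597, 597, 597, 597, 597]
t=5: [566, 566, 566, 566, 566]
t=6: [594, 594, 594, 594, 594]
t=7: [569, 569, 569, 569, 569]
t=8: [592, 592, 592, 592, 592]
t=9: [571, 571, 571, 571, 571]
t=10: [590, 590, 590, 590, 590]
t=11: [573, 573, 573, 573, 573]
t=12: [588, 588, 588, 588, 588]
t=13: [574, 574, 574, 574, 574]
t=14: [587, 587, 587, 587, 587]
t=15: [575, 575, 575, 575, 575]
t=16: [586, 586, 586, 586, 586]
t=17: [576, 576, 576, 576, 576]
t=18: [585, 585, 585, 585, 585]
t=19: [577, 577, 577, 577, 577]
t=20: [584, 584, 584, 584, 584]
t=21: [578, 578, 578, 578, 578]
t=22: [583, 583, 583, 583, 583]
t=23: [579, 579, 579, 579, 579]
t=24: [583, 583, 583, 583, 583]

Answer: 2
Key observation: The state at step 22, [583, 583, 583, 583, 583], reappears at step 24 — and no state repeats earlier — so the cycle the system enters has period 2.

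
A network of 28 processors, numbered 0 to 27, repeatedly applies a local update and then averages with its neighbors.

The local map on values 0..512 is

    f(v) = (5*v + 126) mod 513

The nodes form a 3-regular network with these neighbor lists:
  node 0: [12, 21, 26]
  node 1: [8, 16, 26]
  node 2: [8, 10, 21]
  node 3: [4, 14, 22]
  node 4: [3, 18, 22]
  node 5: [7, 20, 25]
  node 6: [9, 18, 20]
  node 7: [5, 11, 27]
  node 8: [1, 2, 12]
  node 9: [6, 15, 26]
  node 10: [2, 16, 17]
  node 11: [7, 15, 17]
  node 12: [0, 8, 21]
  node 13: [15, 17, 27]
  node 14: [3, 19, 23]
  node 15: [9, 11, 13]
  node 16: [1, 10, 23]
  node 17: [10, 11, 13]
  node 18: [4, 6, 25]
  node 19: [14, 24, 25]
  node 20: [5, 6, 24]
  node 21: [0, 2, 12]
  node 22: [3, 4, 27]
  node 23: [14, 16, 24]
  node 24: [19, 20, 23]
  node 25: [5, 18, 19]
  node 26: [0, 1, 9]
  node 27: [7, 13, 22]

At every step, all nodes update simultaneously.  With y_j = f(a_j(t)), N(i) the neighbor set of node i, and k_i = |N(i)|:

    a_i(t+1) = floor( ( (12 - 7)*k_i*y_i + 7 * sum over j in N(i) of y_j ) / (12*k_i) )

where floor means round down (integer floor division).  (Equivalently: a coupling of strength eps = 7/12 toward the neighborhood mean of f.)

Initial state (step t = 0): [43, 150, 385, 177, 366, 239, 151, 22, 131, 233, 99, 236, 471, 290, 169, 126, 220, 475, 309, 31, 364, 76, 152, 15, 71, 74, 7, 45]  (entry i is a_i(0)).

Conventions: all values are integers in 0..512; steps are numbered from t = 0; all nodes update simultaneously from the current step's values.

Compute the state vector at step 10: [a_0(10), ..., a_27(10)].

Simulating step by step:
t=0: [43, 150, 385, 177, 366, 239, 151, 22, 131, 233, 99, 236, 471, 290, 169, 126, 220, 475, 309, 31, 364, 76, 152, 15, 71, 74, 7, 45]
t=1: [355, 273, 384, 450, 368, 344, 309, 278, 365, 260, 270, 297, 395, 218, 381, 214, 214, 269, 304, 396, 392, 460, 401, 305, 373, 344, 255, 271]
t=2: [306, 379, 451, 329, 277, 289, 160, 366, 370, 298, 405, 244, 243, 287, 300, 199, 270, 323, 212, 265, 187, 334, 267, 263, 227, 218, 394, 337]
t=3: [168, 381, 291, 292, 362, 138, 224, 295, 401, 139, 232, 272, 288, 119, 244, 121, 381, 169, 278, 276, 146, 255, 373, 323, 268, 199, 149, 283]
t=4: [336, 385, 156, 246, 357, 223, 313, 174, 142, 283, 301, 335, 187, 218, 275, 280, 390, 371, 342, 366, 330, 257, 275, 327, 382, 287, 392, 141]
t=5: [199, 287, 319, 394, 369, 233, 167, 355, 317, 134, 205, 386, 204, 324, 386, 296, 170, 289, 229, 367, 266, 295, 396, 286, 377, 189, 166, 355]
t=6: [161, 218, 145, 113, 246, 273, 372, 273, 134, 304, 183, 91, 113, 175, 95, 123, 224, 78, 281, 277, 409, 103, 185, 189, 365, 199, 262, 271]
t=7: [313, 256, 223, 160, 275, 325, 328, 385, 255, 255, 115, 163, 235, 336, 174, 223, 140, 112, 379, 317, 307, 234, 197, 158, 297, 322, 309, 379]
t=8: [194, 317, 251, 374, 388, 249, 284, 431, 325, 267, 214, 353, 269, 280, 393, 297, 319, 243, 375, 217, 150, 237, 301, 336, 165, 250, 231, 368]
t=9: [220, 197, 277, 218, 202, 326, 247, 313, 277, 246, 236, 266, 295, 366, 193, 280, 194, 329, 264, 237, 304, 287, 212, 239, 340, 338, 237, 337]
t=10: [155, 198, 355, 144, 195, 194, 306, 242, 324, 355, 269, 351, 163, 368, 176, 437, 157, 315, 315, 241, 207, 154, 177, 204, 253, 294, 238, 255]

Answer: [155, 198, 355, 144, 195, 194, 306, 242, 324, 355, 269, 351, 163, 368, 176, 437, 157, 315, 315, 241, 207, 154, 177, 204, 253, 294, 238, 255]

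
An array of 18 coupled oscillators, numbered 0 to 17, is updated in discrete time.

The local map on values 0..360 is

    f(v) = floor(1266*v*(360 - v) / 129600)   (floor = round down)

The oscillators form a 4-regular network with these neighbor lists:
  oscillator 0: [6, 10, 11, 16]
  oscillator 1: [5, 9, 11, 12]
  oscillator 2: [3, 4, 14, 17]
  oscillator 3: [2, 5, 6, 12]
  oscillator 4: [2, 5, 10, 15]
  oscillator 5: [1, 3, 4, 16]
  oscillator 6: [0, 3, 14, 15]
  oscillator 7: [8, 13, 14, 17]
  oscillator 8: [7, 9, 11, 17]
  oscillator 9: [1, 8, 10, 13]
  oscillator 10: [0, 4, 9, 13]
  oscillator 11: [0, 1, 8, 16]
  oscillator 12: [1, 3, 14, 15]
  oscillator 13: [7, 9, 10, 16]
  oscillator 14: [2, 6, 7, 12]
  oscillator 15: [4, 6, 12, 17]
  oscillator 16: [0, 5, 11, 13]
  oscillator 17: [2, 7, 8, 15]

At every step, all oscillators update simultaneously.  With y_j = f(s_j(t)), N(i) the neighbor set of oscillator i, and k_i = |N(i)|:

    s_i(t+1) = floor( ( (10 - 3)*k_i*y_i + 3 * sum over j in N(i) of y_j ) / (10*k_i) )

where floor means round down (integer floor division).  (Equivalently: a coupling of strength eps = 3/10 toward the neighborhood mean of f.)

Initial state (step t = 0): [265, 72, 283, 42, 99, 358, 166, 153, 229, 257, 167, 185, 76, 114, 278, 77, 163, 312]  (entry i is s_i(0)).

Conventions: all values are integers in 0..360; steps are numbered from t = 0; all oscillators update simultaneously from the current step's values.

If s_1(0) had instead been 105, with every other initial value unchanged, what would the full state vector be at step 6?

Answer: [158, 238, 311, 305, 288, 236, 274, 214, 184, 167, 169, 159, 309, 149, 301, 310, 150, 294]
Key observation: This trace re-runs the system from the modified initial state.

Derivation:
t=0: [265, 105, 283, 42, 99, 358, 166, 153, 229, 257, 167, 185, 76, 114, 278, 77, 163, 312]
t=1: [265, 241, 204, 146, 232, 75, 280, 286, 282, 266, 296, 304, 208, 280, 233, 217, 282, 179]
t=2: [230, 265, 307, 291, 278, 227, 238, 221, 219, 238, 204, 187, 303, 216, 280, 297, 212, 298]
t=3: [295, 251, 171, 204, 226, 278, 264, 285, 291, 285, 299, 307, 180, 302, 220, 191, 304, 196]
t=4: [187, 254, 311, 299, 283, 233, 256, 219, 203, 206, 189, 171, 310, 176, 291, 308, 171, 296]
t=5: [311, 263, 161, 188, 216, 274, 245, 286, 300, 306, 306, 310, 165, 314, 201, 169, 313, 198]
t=6: [158, 238, 311, 305, 288, 236, 274, 214, 184, 167, 169, 159, 309, 149, 301, 310, 150, 294]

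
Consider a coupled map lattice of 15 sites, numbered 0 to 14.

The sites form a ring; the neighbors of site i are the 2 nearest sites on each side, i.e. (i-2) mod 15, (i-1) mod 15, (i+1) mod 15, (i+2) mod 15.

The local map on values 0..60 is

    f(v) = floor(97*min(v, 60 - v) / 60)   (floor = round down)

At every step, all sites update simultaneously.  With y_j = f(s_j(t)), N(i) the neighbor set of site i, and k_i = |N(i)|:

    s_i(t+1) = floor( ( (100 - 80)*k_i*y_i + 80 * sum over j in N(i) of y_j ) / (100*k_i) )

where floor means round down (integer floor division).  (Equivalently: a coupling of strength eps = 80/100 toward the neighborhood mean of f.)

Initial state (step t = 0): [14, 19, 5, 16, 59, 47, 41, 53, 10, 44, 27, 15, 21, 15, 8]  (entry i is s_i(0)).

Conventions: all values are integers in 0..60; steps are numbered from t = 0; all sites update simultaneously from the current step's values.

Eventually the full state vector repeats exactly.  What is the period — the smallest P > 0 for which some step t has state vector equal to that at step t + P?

Simulating step by step:
t=0: [14, 19, 5, 16, 59, 47, 41, 53, 10, 44, 27, 15, 21, 15, 8]
t=1: [19, 19, 17, 17, 17, 17, 15, 20, 25, 23, 28, 29, 27, 23, 24]
t=2: [32, 30, 28, 27, 26, 27, 30, 32, 35, 40, 42, 41, 41, 38, 35]
t=3: [42, 44, 44, 44, 44, 44, 43, 41, 38, 35, 32, 31, 32, 36, 39]
t=4: [30, 27, 25, 25, 25, 26, 28, 31, 35, 39, 42, 42, 41, 38, 34]
t=5: [41, 42, 42, 41, 41, 42, 42, 41, 38, 35, 32, 31, 33, 36, 39]
t=6: [31, 30, 29, 29, 29, 29, 30, 32, 35, 39, 41, 42, 41, 38, 34]
t=7: [43, 45, 46, 46, 46, 46, 45, 42, 39, 35, 32, 31, 33, 36, 40]
t=8: [28, 25, 23, 22, 22, 23, 26, 29, 34, 38, 41, 42, 40, 37, 32]
t=9: [40, 40, 38, 36, 37, 39, 40, 40, 39, 36, 33, 32, 34, 37, 39]
t=10: [33, 34, 34, 35, 35, 34, 33, 33, 35, 38, 40, 41, 40, 37, 35]
t=11: [40, 41, 41, 41, 41, 41, 41, 40, 38, 36, 33, 33, 34, 36, 38]
t=12: [33, 31, 30, 30, 30, 30, 31, 33, 35, 38, 40, 40, 40, 38, 35]
t=13: [42, 45, 46, 47, 47, 46, 45, 42, 39, 36, 34, 33, 34, 36, 39]
t=14: [29, 25, 23, 22, 22, 23, 25, 29, 33, 37, 39, 40, 39, 37, 33]
t=15: [40, 40, 38, 36, 36, 38, 40, 40, 39, 38, 35, 34, 35, 38, 39]
t=16: [33, 34, 35, 35, 35, 35, 34, 33, 34, 36, 38, 38, 38, 36, 34]
t=17: [41, 41, 41, 40, 40, 41, 41, 41, 40, 38, 37, 36, 37, 38, 40]
t=18: [31, 30, 30, 30, 30, 30, 30, 31, 32, 34, 35, 36, 35, 34, 32]
t=19: [45, 47, 47, 48, 48, 47, 47, 45, 44, 42, 41, 40, 41, 42, 44]
t=20: [24, 22, 20, 20, 20, 20, 22, 24, 25, 28, 29, 30, 29, 28, 25]
t=21: [38, 35, 33, 32, 32, 33, 35, 38, 40, 43, 45, 46, 45, 43, 40]
t=22: [35, 39, 41, 43, 43, 41, 39, 35, 31, 28, 25, 24, 25, 28, 31]
t=23: [38, 35, 31, 29, 29, 31, 35, 38, 40, 41, 41, 41, 41, 41, 40]
t=24: [36, 39, 42, 44, 44, 42, 39, 36, 33, 31, 30, 30, 30, 31, 33]
t=25: [37, 33, 30, 28, 28, 30, 33, 37, 41, 44, 46, 47, 46, 44, 41]
t=26: [36, 40, 43, 45, 45, 43, 40, 36, 31, 27, 24, 23, 24, 27, 31]
t=27: [37, 33, 29, 26, 26, 29, 33, 37, 39, 40, 40, 39, 40, 40, 39]
t=28: [38, 40, 42, 43, 43, 42, 40, 38, 35, 33, 32, 32, 32, 33, 35]
t=29: [35, 32, 30, 28, 28, 30, 32, 35, 39, 41, 43, 44, 43, 41, 39]
t=30: [39, 42, 44, 46, 46, 44, 42, 39, 35, 31, 28, 27, 28, 31, 35]
t=31: [34, 29, 26, 24, 24, 26, 29, 34, 38, 41, 43, 45, 43, 41, 38]
t=32: [39, 40, 41, 41, 41, 41, 40, 39, 36, 31, 28, 27, 28, 31, 36]
t=33: [35, 32, 31, 30, 30, 31, 32, 35, 38, 41, 43, 45, 43, 41, 38]
t=34: [39, 42, 45, 46, 46, 45, 42, 39, 35, 31, 28, 27, 28, 31, 35]
t=35: [34, 29, 26, 24, 24, 26, 29, 34, 38, 41, 43, 45, 43, 41, 38]

Answer: 4
Key observation: The state at step 31, [34, 29, 26, 24, 24, 26, 29, 34, 38, 41, 43, 45, 43, 41, 38], reappears at step 35 — and no state repeats earlier — so the cycle the system enters has period 4.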